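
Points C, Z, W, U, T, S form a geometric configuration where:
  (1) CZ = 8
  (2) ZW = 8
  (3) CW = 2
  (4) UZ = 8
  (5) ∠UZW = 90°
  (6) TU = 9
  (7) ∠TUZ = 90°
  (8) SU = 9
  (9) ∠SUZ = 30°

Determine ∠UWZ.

Step 1: By the law of cosines on triangle WZU: WU² = 8² + 8² − 2·8·8·cos(90°) = 128, so WU = 8·√2.
Step 2: By the inverse law of cosines on triangle UWZ: cos(∠UWZ) = ((8·√2)² + 8² − 8²) / (2·8·√2·8) = 128/181.02 = 0.7071, so ∠UWZ = 45°.

Therefore, the measure of angle ∠UWZ = 45°.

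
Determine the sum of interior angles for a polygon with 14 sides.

The sum of interior angles of an n-sided polygon is (n - 2) * 180.
For n = 14: (14 - 2) * 180 = 12 * 180 = 2160 degrees.

2160 degrees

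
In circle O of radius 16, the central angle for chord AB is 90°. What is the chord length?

Chord = 2(16) sin(45°) = 16*sqrt(2)

16*sqrt(2)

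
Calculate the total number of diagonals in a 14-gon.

Total line segments between 14 vertices = C(14,2) = 91.
Subtract the 14 sides: 91 - 14 = 77 diagonals.

77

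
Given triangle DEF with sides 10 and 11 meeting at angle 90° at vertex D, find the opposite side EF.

Since angle D = 90°, this is a right triangle and the law of cosines reduces to the Pythagorean theorem.
EF^2 = 10^2 + 11^2 = 221
EF = sqrt(221)

sqrt(221)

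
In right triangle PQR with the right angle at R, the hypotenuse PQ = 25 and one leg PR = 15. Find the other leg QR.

Rearranging the Pythagorean theorem to solve for the unknown leg:
leg^2 = hypotenuse^2 - known_leg^2 = 625 - 225 = 400
leg = sqrt(400) = 20.

20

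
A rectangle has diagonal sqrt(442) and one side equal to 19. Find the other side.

The diagonal of a rectangle forms a right triangle with the two sides.
Rearranging the Pythagorean theorem: missing side = sqrt(d^2 - known^2).
= sqrt(442 - 361) = sqrt(81) = 9.

9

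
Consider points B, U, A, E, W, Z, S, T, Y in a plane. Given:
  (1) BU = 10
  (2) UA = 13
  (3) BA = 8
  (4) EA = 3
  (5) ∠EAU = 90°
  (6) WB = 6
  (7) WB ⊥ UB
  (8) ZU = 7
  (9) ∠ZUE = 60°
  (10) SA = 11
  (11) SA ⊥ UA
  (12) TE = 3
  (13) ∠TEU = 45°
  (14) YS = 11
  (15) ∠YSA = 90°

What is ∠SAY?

Step 1: By the law of cosines on triangle ASY: AY² = 11² + 11² − 2·11·11·cos(90°) = 242, so AY = 11·√2.
Step 2: By the inverse law of cosines on triangle SAY: cos(∠SAY) = (11² + (11·√2)² − 11²) / (2·11·11·√2) = 242/342.24 = 0.7071, so ∠SAY = 45°.

Therefore, the measure of angle ∠SAY = 45°.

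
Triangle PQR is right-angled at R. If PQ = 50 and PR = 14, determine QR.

Rearranging the Pythagorean theorem to solve for the unknown leg:
leg^2 = hypotenuse^2 - known_leg^2 = 2500 - 196 = 2304
leg = sqrt(2304) = 48.

48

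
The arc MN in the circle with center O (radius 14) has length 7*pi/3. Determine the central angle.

The full circumference is 2πr = 28*pi.
The arc is 7*pi/3 / 28*pi = 1/12 of the full circle.
So the central angle = 1/12 × 360° = 30°.

30°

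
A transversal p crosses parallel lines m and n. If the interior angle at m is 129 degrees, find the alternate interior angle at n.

Alternate interior angles lie on opposite sides of the transversal, between the parallel lines.
By the alternate interior angle theorem, they are equal: 129 degrees.

129 degrees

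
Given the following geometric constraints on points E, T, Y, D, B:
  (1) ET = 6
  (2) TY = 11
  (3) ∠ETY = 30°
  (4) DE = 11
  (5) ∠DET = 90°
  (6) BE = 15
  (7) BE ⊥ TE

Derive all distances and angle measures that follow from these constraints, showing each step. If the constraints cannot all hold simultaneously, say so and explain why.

The constraints are consistent.

Step 1: From ET = 6, TY = 11, and ∠ETY = 30°, by the law of cosines:
  EY² = ET² + TY² - 2·ET·TY·cos(30°) = 36 + 121 - 114.3 = 42.68
  EY ≈ 6.53

Step 2: From TE = 6, ED = 11, and ∠TED = 90°, by the law of cosines:
  TD² = TE² + ED² - 2·TE·ED·cos(90°) = 36 + 121 - 0 = 157
  TD = √157

Step 3: From TE = 6, EB = 15, and ∠TEB = 90°, by the law of cosines:
  TB² = TE² + EB² - 2·TE·EB·cos(90°) = 36 + 225 - 0 = 261
  TB = 3·√29

Step 4: From ET = 6, EY = 6.53, TY = 11, by the inverse law of cosines:
  cos(∠TEY) = (ET² + EY² - TY²) / (2·ET·EY)
  ∠TEY = 122.67°

Step 5: From TB = 3·√29, TE = 6, BE = 15, by the inverse law of cosines:
  cos(∠BTE) = (TB² + TE² - BE²) / (2·TB·TE)
  ∠BTE = 68.2°

Step 6: From TD = √157, TE = 6, DE = 11, by the inverse law of cosines:
  cos(∠DTE) = (TD² + TE² - DE²) / (2·TD·TE)
  ∠DTE = 61.39°

Step 7: From YE = 6.53, YT = 11, ET = 6, by the inverse law of cosines:
  cos(∠EYT) = (YE² + YT² - ET²) / (2·YE·YT)
  ∠EYT = 27.33°

Step 8: From DE = 11, DT = √157, ET = 6, by the inverse law of cosines:
  cos(∠EDT) = (DE² + DT² - ET²) / (2·DE·DT)
  ∠EDT = 28.61°

Step 9: From BE = 15, BT = 3·√29, ET = 6, by the inverse law of cosines:
  cos(∠EBT) = (BE² + BT² - ET²) / (2·BE·BT)
  ∠EBT = 21.8°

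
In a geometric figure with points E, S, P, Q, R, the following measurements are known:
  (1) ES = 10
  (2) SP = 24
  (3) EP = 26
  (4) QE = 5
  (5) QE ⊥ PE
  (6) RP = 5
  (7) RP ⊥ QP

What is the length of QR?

Step 1: By the law of cosines on triangle PEQ: PQ² = 26² + 5² − 2·26·5·cos(90°) = 701, so PQ ≈ 26.48.
Step 2: By the law of cosines on triangle QPR: QR² = 26.48² + 5² − 2·26.48·5·cos(90°) = 726, so QR = 11·√6.

Therefore, the length of QR = 11·√6.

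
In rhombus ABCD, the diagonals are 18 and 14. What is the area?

The diagonals of a rhombus divide it into four right triangles.
Each triangle has legs 18/ 2 = 9 and 14/2 = 7, so each has area (1/2)*9*7 = 63/2.
Four such triangles give total area = (d1 * d2) / 2 = 126.

126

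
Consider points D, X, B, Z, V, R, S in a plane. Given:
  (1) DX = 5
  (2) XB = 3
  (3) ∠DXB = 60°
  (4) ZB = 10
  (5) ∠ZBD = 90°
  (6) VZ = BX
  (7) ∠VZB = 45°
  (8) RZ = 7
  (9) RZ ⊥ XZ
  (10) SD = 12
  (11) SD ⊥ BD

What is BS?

Step 1: By the law of cosines on triangle BXD: BD² = 3² + 5² − 2·3·5·cos(60°) = 19, so BD = √19.
Step 2: By the law of cosines on triangle BDS: BS² = √19² + 12² − 2·√19·12·cos(90°) = 163, so BS = √163.

Therefore, the length of BS = √163.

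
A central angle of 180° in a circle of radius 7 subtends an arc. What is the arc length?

Arc length = 2πr × θ/360
= 2π × 7 × 1/2
= 7*pi

7*pi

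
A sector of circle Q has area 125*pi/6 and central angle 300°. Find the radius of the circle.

Sector area A = πr² × θ/360, so r² = 360A / (πθ).
r² = 360 × 125*pi/6 / (π × 300)
r² = 25
r = 5

5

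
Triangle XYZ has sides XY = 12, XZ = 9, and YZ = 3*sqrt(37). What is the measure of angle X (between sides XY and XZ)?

When all three sides of a triangle are known, the law of cosines can be rearranged to find any angle.
cos(C) = (a² + b² - c²) / (2ab) gives cos(X) = -1/2.
Taking the inverse cosine: X = 120°.

120°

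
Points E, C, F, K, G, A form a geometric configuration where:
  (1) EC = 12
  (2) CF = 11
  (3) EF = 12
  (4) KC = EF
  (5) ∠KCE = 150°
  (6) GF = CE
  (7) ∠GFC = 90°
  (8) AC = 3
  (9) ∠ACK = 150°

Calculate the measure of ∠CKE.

From the given relations: KC = EF = 12.
Step 1: By the law of cosines on triangle KCE: KE² = 12² + 12² − 2·12·12·cos(150°) = 537.42, so KE ≈ 23.18.
Step 2: By the inverse law of cosines on triangle CKE: cos(∠CKE) = (12² + 23.18² − 12²) / (2·12·23.18) = 537.42/556.37 = 0.9659, so ∠CKE = 15°.

Therefore, the measure of angle ∠CKE = 15°.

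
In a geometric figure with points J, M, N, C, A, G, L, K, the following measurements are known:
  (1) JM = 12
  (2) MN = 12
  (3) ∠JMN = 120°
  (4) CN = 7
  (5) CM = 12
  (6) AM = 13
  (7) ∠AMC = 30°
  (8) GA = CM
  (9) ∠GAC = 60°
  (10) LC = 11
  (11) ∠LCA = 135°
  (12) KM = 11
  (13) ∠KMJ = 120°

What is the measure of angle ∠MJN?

Step 1: By the law of cosines on triangle JMN: JN² = 12² + 12² − 2·12·12·cos(120°) = 432, so JN = 12·√3.
Step 2: By the inverse law of cosines on triangle MJN: cos(∠MJN) = (12² + (12·√3)² − 12²) / (2·12·12·√3) = 432/498.83 = 0.866, so ∠MJN = 30°.

Therefore, the measure of angle ∠MJN = 30°.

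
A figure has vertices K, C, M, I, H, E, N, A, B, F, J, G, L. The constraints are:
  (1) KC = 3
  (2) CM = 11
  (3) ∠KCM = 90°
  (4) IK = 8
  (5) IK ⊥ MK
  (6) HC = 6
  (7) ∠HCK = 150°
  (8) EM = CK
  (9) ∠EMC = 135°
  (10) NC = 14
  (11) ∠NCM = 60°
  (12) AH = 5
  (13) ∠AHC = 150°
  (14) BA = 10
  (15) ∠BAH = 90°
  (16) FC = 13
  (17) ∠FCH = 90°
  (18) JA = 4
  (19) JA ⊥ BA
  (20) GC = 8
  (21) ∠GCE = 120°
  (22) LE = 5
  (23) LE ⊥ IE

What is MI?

Step 1: By the law of cosines on triangle KCM: KM² = 3² + 11² − 2·3·11·cos(90°) = 130, so KM = √130.
Step 2: By the law of cosines on triangle MKI: MI² = √130² + 8² − 2·√130·8·cos(90°) = 194, so MI = √194.

Therefore, the length of MI = √194.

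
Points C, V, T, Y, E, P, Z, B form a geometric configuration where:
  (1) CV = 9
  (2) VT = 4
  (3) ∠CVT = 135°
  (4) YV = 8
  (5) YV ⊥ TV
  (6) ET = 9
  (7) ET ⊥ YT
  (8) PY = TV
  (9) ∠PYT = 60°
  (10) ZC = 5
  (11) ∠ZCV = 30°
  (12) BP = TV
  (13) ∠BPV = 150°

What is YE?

Step 1: By the law of cosines on triangle YVT: YT² = 8² + 4² − 2·8·4·cos(90°) = 80, so YT = 4·√5.
Step 2: By the law of cosines on triangle YTE: YE² = (4·√5)² + 9² − 2·4·√5·9·cos(90°) = 161, so YE = √161.

Therefore, the length of YE = √161.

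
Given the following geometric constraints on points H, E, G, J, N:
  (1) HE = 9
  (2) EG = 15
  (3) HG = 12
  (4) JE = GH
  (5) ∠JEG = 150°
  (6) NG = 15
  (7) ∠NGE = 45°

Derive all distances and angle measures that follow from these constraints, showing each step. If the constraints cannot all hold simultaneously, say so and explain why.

The constraints are consistent.

From the given relations:
  JE = GH = 12

Step 1: From EG = 15, GN = 15, and ∠EGN = 45°, by the law of cosines:
  EN² = EG² + GN² - 2·EG·GN·cos(45°) = 225 + 225 - 318.2 = 131.8
  EN ≈ 11.48

Step 2: From GE = 15, EJ = 12, and ∠GEJ = 150°, by the law of cosines:
  GJ² = GE² + EJ² - 2·GE·EJ·cos(150°) = 225 + 144 + 311.8 = 680.8
  GJ ≈ 26.09

Step 3: From HE = 9, HG = 12, EG = 15, by the inverse law of cosines:
  cos(∠EHG) = (HE² + HG² - EG²) / (2·HE·HG)
  ∠EHG = 90°

Step 4: From EG = 15, EH = 9, GH = 12, by the inverse law of cosines:
  cos(∠GEH) = (EG² + EH² - GH²) / (2·EG·EH)
  ∠GEH = 53.13°

Step 5: From GE = 15, GH = 12, EH = 9, by the inverse law of cosines:
  cos(∠EGH) = (GE² + GH² - EH²) / (2·GE·GH)
  ∠EGH = 36.87°

Step 6: From EG = 15, EN = 11.48, GN = 15, by the inverse law of cosines:
  cos(∠GEN) = (EG² + EN² - GN²) / (2·EG·EN)
  ∠GEN = 67.5°

Step 7: From GE = 15, GJ = 26.09, EJ = 12, by the inverse law of cosines:
  cos(∠EGJ) = (GE² + GJ² - EJ²) / (2·GE·GJ)
  ∠EGJ = 13.29°

Step 8: From JE = 12, JG = 26.09, EG = 15, by the inverse law of cosines:
  cos(∠EJG) = (JE² + JG² - EG²) / (2·JE·JG)
  ∠EJG = 16.71°

Step 9: From NE = 11.48, NG = 15, EG = 15, by the inverse law of cosines:
  cos(∠ENG) = (NE² + NG² - EG²) / (2·NE·NG)
  ∠ENG = 67.5°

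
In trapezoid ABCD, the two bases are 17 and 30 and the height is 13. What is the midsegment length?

midsegment = (17 + 30) / 2 = 47 / 2 = 47/2

47/2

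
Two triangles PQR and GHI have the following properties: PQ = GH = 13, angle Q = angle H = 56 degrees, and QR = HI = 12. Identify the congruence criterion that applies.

The given information provides:
PQ = GH = 13, angle Q = angle H = 56 degrees, and QR = HI = 12
This matches the SAS congruence theorem.
Two pairs of corresponding sides and the included angle are equal (Side-Angle-Side).

SAS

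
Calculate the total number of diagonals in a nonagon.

Total line segments between 9 vertices = C(9,2) = 36.
Subtract the 9 sides: 36 - 9 = 27 diagonals.

27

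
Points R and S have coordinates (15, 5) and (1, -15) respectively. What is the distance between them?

d = sqrt((1 - 15)^2 + (-15 - 5)^2)
d = sqrt(-14^2 + -20^2)
d = sqrt(196 + 400)
d = sqrt(596) = 2*sqrt(149)

2*sqrt(149)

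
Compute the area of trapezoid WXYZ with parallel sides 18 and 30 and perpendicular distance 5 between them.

Area = (18 + 30) * 5 / 2 = 240 / 2 = 120

120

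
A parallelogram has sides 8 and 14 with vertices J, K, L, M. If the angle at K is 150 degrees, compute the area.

Area = 8 * 14 * sin(150°) = 112 * 1/2 = 56

56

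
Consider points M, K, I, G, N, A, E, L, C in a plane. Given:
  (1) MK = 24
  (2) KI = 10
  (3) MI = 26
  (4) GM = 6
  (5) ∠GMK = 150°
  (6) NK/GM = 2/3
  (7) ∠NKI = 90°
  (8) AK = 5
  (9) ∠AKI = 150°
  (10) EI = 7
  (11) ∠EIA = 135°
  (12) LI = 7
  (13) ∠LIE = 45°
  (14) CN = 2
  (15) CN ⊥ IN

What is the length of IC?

From the given relations: NK = 2/3·GM = 2/3·6 = 4.
Step 1: By the law of cosines on triangle NKI: NI² = 4² + 10² − 2·4·10·cos(90°) = 116, so NI = 2·√29.
Step 2: By the law of cosines on triangle INC: IC² = (2·√29)² + 2² − 2·2·√29·2·cos(90°) = 120, so IC = 2·√30.

Therefore, the length of IC = 2·√30.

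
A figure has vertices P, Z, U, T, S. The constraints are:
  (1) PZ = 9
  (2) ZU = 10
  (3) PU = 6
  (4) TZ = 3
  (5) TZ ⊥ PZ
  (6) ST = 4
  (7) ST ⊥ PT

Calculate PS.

Step 1: By the law of cosines on triangle PZT: PT² = 9² + 3² − 2·9·3·cos(90°) = 90, so PT = 3·√10.
Step 2: By the law of cosines on triangle PTS: PS² = (3·√10)² + 4² − 2·3·√10·4·cos(90°) = 106, so PS = √106.

Therefore, the length of PS = √106.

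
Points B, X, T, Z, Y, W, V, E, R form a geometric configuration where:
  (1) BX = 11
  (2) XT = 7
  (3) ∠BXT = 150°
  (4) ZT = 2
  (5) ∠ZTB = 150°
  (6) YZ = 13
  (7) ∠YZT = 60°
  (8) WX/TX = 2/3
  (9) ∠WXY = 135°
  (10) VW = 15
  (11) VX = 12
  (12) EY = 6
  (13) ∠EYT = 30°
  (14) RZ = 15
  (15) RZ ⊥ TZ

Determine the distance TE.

Step 1: By the law of cosines on triangle TZY: TY² = 2² + 13² − 2·2·13·cos(60°) = 147, so TY = 7·√3.
Step 2: By the law of cosines on triangle TYE: TE² = (7·√3)² + 6² − 2·7·√3·6·cos(30°) = 57, so TE = √57.

Therefore, the length of TE = √57.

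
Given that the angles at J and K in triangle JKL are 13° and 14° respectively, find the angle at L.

By the triangle angle sum property, the three interior angles of any triangle add up to 180°.
We know angle J = 13° and angle K = 14°, so their sum is 27°.
Therefore angle L = 180° - 27° = 153°.

153 degrees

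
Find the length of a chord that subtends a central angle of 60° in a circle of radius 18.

Chord = 2(18) sin(30°) = 18

18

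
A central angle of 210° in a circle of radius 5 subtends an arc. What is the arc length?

The full circumference is 2πr = 2π(5) = 10*pi.
The arc spans 210° out of 360°, which is a fraction of 7/12.
Arc length = 10*pi × 7/12 = 35*pi/6.

35*pi/6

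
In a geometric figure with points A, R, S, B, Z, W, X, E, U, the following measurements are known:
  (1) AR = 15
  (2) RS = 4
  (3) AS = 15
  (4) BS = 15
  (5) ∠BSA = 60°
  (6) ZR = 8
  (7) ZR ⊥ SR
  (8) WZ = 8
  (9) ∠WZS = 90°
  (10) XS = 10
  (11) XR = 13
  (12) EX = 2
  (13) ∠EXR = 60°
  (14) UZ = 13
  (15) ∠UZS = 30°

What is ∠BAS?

Step 1: By the law of cosines on triangle ASB: AB² = 15² + 15² − 2·15·15·cos(60°) = 225, so AB = 15.
Step 2: By the inverse law of cosines on triangle BAS: cos(∠BAS) = (15² + 15² − 15²) / (2·15·15) = 225/450 = 0.5, so ∠BAS = 60°.

Therefore, the measure of angle ∠BAS = 60°.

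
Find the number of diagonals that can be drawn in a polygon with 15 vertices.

Total line segments between 15 vertices = C(15,2) = 105.
Subtract the 15 sides: 105 - 15 = 90 diagonals.

90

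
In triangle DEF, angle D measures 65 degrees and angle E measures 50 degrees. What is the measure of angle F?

angle F = 180 - 65 - 50 = 65 degrees.

65 degrees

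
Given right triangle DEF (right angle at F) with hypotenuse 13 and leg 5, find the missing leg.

EF = sqrt(13^2 - 5^2) = sqrt(144) = 12

12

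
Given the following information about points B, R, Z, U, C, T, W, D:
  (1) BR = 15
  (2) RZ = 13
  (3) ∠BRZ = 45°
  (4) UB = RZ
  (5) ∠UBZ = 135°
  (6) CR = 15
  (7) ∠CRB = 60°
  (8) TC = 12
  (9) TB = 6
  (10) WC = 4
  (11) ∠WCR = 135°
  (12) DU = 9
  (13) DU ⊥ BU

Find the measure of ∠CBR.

Step 1: By the law of cosines on triangle BRC: BC² = 15² + 15² − 2·15·15·cos(60°) = 225, so BC = 15.
Step 2: By the inverse law of cosines on triangle CBR: cos(∠CBR) = (15² + 15² − 15²) / (2·15·15) = 225/450 = 0.5, so ∠CBR = 60°.

Therefore, the measure of angle ∠CBR = 60°.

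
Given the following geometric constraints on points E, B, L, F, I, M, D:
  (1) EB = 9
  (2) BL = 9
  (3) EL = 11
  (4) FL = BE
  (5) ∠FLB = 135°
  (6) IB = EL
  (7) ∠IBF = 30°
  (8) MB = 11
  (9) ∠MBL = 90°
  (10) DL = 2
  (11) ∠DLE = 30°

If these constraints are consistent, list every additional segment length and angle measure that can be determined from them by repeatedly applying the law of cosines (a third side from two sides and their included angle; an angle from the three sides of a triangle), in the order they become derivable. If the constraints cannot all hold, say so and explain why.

The constraints are consistent. Derivable facts, in order:
After 1 step:
- BF ≈ 16.63
- ED ≈ 9.32
- LM ≈ 14.21
- ∠BEL = 52.33°
- ∠BLE = 52.33°
- ∠EBL = 75.34°
After 2 steps:
- FI ≈ 8.98
- ∠BFL = 22.5°
- ∠BLM = 50.71°
- ∠BML = 39.29°
- ∠DEL = 6.16°
- ∠EDL = 143.84°
- ∠FBL = 22.5°
After 3 steps:
- ∠BFI = 37.75°
- ∠BIF = 112.25°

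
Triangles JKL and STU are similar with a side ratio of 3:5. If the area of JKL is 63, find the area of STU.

The ratio of areas of similar triangles = (side ratio)^2.
Side ratio = 3:5, so area ratio = 9:25.
Area of STU / Area of JKL = 25/9
Area of STU = 63 * 25/9 = 175

175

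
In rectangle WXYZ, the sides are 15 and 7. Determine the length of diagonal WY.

d = sqrt(15^2 + 7^2) = sqrt(274)

sqrt(274)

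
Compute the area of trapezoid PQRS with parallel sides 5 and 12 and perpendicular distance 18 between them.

A trapezoid's area equals the midsegment times the height.
The midsegment is (5 + 12) / 2 = 17/2.
Area = 17/2 * 18 = 153.

153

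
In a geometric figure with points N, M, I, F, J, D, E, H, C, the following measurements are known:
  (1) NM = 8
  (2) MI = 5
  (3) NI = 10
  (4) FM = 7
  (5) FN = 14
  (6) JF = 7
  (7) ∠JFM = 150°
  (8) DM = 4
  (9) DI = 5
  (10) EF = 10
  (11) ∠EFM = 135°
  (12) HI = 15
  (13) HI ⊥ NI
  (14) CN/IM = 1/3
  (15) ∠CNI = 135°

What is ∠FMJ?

Step 1: By the law of cosines on triangle MFJ: MJ² = 7² + 7² − 2·7·7·cos(150°) = 182.87, so MJ ≈ 13.52.
Step 2: By the inverse law of cosines on triangle FMJ: cos(∠FMJ) = (7² + 13.52² − 7²) / (2·7·13.52) = 182.87/189.32 = 0.9659, so ∠FMJ = 15°.

Therefore, the measure of angle ∠FMJ = 15°.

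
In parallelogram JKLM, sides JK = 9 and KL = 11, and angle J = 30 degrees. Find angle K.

Opposite sides of a parallelogram are parallel, so consecutive angles form co-interior angles on a transversal.
Co-interior angles sum to 180°, giving angle K = 180 - 30 = 150 degrees.

150 degrees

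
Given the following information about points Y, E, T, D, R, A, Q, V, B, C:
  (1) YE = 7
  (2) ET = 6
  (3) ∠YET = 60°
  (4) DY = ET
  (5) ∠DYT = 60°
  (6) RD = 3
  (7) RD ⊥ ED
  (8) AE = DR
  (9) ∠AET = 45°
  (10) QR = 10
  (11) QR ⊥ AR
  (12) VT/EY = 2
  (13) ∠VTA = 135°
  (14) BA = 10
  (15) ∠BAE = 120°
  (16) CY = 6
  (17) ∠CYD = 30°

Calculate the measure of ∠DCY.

From the given relations: DY = ET = 6.
Step 1: By the law of cosines on triangle CYD: CD² = 6² + 6² − 2·6·6·cos(30°) = 9.65, so CD ≈ 3.11.
Step 2: By the inverse law of cosines on triangle DCY: cos(∠DCY) = (3.11² + 6² − 6²) / (2·3.11·6) = 9.65/37.27 = 0.2588, so ∠DCY = 75°.

Therefore, the measure of angle ∠DCY = 75°.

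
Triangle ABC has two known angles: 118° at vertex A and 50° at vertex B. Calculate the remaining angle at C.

Let angle C = x. Then 118 + 50 + x = 180.
x = 180 - 168 = 12 degrees.

12 degrees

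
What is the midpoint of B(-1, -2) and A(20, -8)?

M = ((x₁ + x₂)/2, (y₁ + y₂)/2)
= ((-1 + 20)/2, (-2 + -8)/2)
= (19/2, -10/2) = (19/2, -5)

(19/2, -5)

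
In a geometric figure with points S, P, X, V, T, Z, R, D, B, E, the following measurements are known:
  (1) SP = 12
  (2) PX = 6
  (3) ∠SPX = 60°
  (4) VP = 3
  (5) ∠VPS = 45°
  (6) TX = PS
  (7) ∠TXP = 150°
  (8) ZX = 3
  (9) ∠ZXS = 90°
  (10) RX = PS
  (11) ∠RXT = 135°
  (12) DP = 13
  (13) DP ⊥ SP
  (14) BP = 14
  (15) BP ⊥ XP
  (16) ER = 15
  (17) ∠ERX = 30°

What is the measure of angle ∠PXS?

Step 1: By the law of cosines on triangle XPS: XS² = 6² + 12² − 2·6·12·cos(60°) = 108, so XS = 6·√3.
Step 2: By the inverse law of cosines on triangle PXS: cos(∠PXS) = (6² + (6·√3)² − 12²) / (2·6·6·√3) = 0/124.71 = 0, so ∠PXS = 90°.

Therefore, the measure of angle ∠PXS = 90°.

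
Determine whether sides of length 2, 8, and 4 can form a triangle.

Check the triangle inequality: 2 + 4 = 6 ≤ 8.
Since the sum of two sides does not exceed the third, no triangle can be formed.

No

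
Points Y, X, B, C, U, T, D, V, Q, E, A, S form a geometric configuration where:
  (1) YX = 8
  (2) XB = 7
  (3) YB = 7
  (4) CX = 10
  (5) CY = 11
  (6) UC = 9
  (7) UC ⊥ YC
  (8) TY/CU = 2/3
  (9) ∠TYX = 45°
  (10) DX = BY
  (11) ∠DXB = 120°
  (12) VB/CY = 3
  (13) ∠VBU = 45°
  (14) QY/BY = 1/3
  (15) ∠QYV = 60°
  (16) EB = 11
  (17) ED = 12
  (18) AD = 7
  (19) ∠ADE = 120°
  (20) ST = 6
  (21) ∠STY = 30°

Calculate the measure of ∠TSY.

From the given relations: TY = 2/3·CU = 2/3·9 = 6.
Step 1: By the law of cosines on triangle STY: SY² = 6² + 6² − 2·6·6·cos(30°) = 9.65, so SY ≈ 3.11.
Step 2: By the inverse law of cosines on triangle TSY: cos(∠TSY) = (6² + 3.11² − 6²) / (2·6·3.11) = 9.65/37.27 = 0.2588, so ∠TSY = 75°.

Therefore, the measure of angle ∠TSY = 75°.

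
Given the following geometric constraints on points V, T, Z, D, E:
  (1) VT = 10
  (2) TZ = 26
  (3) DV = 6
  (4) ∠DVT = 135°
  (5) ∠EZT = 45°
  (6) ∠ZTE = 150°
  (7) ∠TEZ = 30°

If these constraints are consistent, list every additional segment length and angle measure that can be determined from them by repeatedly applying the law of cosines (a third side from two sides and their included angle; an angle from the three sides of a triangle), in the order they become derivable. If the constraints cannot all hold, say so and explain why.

These constraints are not satisfiable: (5), (6) and (7) are the three interior angles of triangle EZT, which must sum to 180°, but 45° + 150° + 30° = 225°. No planar figure meets all of them, so nothing further can be derived.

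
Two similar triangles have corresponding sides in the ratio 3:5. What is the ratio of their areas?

The ratio of areas of similar triangles equals the square of the side ratio.
Side ratio = 3:5
Area ratio = (3/5)^2 = 9/25 = 9:25

9:25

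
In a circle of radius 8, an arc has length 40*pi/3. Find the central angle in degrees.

The full circumference is 2πr = 16*pi.
The arc is 40*pi/3 / 16*pi = 5/6 of the full circle.
So the central angle = 5/6 × 360° = 300°.

300°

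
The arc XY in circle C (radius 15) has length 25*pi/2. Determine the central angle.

The full circumference is 2πr = 30*pi.
The arc is 25*pi/2 / 30*pi = 5/12 of the full circle.
So the central angle = 5/12 × 360° = 150°.

150°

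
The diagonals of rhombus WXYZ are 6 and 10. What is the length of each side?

Half-diagonals are 3 and 5. side = sqrt(3^2 + 5^2) = sqrt(34)

sqrt(34)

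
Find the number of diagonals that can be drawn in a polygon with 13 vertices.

Total line segments between 13 vertices = C(13,2) = 78.
Subtract the 13 sides: 78 - 13 = 65 diagonals.

65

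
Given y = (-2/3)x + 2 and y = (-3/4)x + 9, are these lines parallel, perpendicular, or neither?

Slope of line 1: m1 = -2/3
Slope of line 2: m2 = -3/4
m1 != m2 (-2/3 != -3/4), so not parallel.
m1 * m2 = (-2/3) * (-3/4) = 1/2 != -1, so not perpendicular.
The lines are neither parallel nor perpendicular.

Neither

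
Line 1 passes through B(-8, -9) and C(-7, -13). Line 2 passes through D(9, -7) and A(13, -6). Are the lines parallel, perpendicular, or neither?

Slope of line 1: m1 = (-13 - -9)/(-7 - -8) = -4/1 = -4
Slope of line 2: m2 = (-6 - -7)/(13 - 9) = 1/4 = 1/4
m1 * m2 = -1, so perpendicular.

Perpendicular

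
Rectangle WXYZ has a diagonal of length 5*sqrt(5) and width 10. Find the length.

b = sqrt(d^2 - a^2) = sqrt(125 - 100) = sqrt(25) = 5

5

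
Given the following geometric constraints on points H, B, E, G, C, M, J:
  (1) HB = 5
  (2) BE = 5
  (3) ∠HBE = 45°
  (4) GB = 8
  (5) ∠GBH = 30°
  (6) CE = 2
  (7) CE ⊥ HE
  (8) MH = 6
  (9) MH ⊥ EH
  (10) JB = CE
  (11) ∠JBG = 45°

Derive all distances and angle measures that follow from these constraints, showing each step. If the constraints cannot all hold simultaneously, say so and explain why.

The constraints are consistent.

From the given relations:
  JB = CE = 2

Step 1: From HB = 5, BE = 5, and ∠HBE = 45°, by the law of cosines:
  HE² = HB² + BE² - 2·HB·BE·cos(45°) = 25 + 25 - 35.36 = 14.64
  HE ≈ 3.83

Step 2: From HB = 5, BG = 8, and ∠HBG = 30°, by the law of cosines:
  HG² = HB² + BG² - 2·HB·BG·cos(30°) = 25 + 64 - 69.28 = 19.72
  HG ≈ 4.44

Step 3: From GB = 8, BJ = 2, and ∠GBJ = 45°, by the law of cosines:
  GJ² = GB² + BJ² - 2·GB·BJ·cos(45°) = 64 + 4 - 22.63 = 45.37
  GJ ≈ 6.74

Step 4: From HE = 3.83, EC = 2, and ∠HEC = 90°, by the law of cosines:
  HC² = HE² + EC² - 2·HE·EC·cos(90°) = 14.64 + 4 - 0 = 18.64
  HC ≈ 4.32

Step 5: From EH = 3.83, HM = 6, and ∠EHM = 90°, by the law of cosines:
  EM² = EH² + HM² - 2·EH·HM·cos(90°) = 14.64 + 36 - 0 = 50.64
  EM ≈ 7.12

Step 6: From HB = 5, HE = 3.83, BE = 5, by the inverse law of cosines:
  cos(∠BHE) = (HB² + HE² - BE²) / (2·HB·HE)
  ∠BHE = 67.5°

Step 7: From HB = 5, HG = 4.44, BG = 8, by the inverse law of cosines:
  cos(∠BHG) = (HB² + HG² - BG²) / (2·HB·HG)
  ∠BHG = 115.74°

Step 8: From EB = 5, EH = 3.83, BH = 5, by the inverse law of cosines:
  cos(∠BEH) = (EB² + EH² - BH²) / (2·EB·EH)
  ∠BEH = 67.5°

Step 9: From GB = 8, GH = 4.44, BH = 5, by the inverse law of cosines:
  cos(∠BGH) = (GB² + GH² - BH²) / (2·GB·GH)
  ∠BGH = 34.26°

Step 10: From GB = 8, GJ = 6.74, BJ = 2, by the inverse law of cosines:
  cos(∠BGJ) = (GB² + GJ² - BJ²) / (2·GB·GJ)
  ∠BGJ = 12.12°

Step 11: From JB = 2, JG = 6.74, BG = 8, by the inverse law of cosines:
  cos(∠BJG) = (JB² + JG² - BG²) / (2·JB·JG)
  ∠BJG = 122.88°

Step 12: From HC = 4.32, HE = 3.83, CE = 2, by the inverse law of cosines:
  cos(∠CHE) = (HC² + HE² - CE²) / (2·HC·HE)
  ∠CHE = 27.59°

Step 13: From EH = 3.83, EM = 7.12, HM = 6, by the inverse law of cosines:
  cos(∠HEM) = (EH² + EM² - HM²) / (2·EH·EM)
  ∠HEM = 57.47°

Step 14: From CE = 2, CH = 4.32, EH = 3.83, by the inverse law of cosines:
  cos(∠ECH) = (CE² + CH² - EH²) / (2·CE·CH)
  ∠ECH = 62.41°

Step 15: From ME = 7.12, MH = 6, EH = 3.83, by the inverse law of cosines:
  cos(∠EMH) = (ME² + MH² - EH²) / (2·ME·MH)
  ∠EMH = 32.53°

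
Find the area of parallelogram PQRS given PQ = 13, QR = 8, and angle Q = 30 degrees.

Area = 13 * 8 * sin(30°) = 104 * 1/2 = 52

52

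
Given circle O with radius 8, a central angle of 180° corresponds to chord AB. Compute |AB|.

Drop a perpendicular from the center to the chord, bisecting both the chord and the central angle.
Each half-chord = r sin(θ/2) = 8 sin(90°).
The full chord = 2 × 8 × sin(90°) = 16.

16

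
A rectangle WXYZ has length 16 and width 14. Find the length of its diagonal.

A rectangle's diagonal splits it into two right triangles, with the diagonal as the hypotenuse.
By the Pythagorean theorem, d^2 = 16^2 + 14^2 = 452.
Therefore d = sqrt(452) = 2*sqrt(113).

2*sqrt(113)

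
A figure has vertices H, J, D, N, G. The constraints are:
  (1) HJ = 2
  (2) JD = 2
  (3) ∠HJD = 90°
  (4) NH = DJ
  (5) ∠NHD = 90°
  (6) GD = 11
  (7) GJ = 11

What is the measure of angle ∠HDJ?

Step 1: By the law of cosines on triangle DJH: DH² = 2² + 2² − 2·2·2·cos(90°) = 8, so DH = 2·√2.
Step 2: By the inverse law of cosines on triangle HDJ: cos(∠HDJ) = ((2·√2)² + 2² − 2²) / (2·2·√2·2) = 8/11.31 = 0.7071, so ∠HDJ = 45°.

Therefore, the measure of angle ∠HDJ = 45°.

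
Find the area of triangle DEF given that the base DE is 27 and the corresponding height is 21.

Area = (1/2) * base * height
Area = (1/2) * 27 * 21
Area = 567/2

567/2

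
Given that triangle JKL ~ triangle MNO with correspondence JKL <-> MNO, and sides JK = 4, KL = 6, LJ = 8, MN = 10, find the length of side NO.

Since the triangles are similar, the ratio of corresponding sides is constant.
Scale factor k = MN / JK = 10 / 4 = 5/2
NO = k * KL = 5/2 * 6 = 15

15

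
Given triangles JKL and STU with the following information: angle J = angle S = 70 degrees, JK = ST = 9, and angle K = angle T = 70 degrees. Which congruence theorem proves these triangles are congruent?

Consider the given information: angle J = angle S = 70 degrees, JK = ST = 9, and angle K = angle T = 70 degrees
This is not SSS or AAS: SSS requires all three pairs of sides, but we don't have that. AAS requires two angles and a non-included side.
The correct criterion is ASA. Two pairs of corresponding angles and the included side are equal (Angle-Side-Angle).

ASA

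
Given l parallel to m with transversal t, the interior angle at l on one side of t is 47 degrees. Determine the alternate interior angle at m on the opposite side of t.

Alternate interior angles formed by parallel lines and a transversal are equal.
The given angle is 47 degrees.
The alternate interior angle = 47 degrees.

47 degrees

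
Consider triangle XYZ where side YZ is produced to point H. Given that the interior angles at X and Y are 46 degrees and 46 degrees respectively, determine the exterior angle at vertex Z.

By the exterior angle theorem, an exterior angle of a triangle equals the sum of the two remote interior angles.
Exterior angle = angle X + angle Y
Exterior angle = 46 + 46 = 92 degrees

92 degrees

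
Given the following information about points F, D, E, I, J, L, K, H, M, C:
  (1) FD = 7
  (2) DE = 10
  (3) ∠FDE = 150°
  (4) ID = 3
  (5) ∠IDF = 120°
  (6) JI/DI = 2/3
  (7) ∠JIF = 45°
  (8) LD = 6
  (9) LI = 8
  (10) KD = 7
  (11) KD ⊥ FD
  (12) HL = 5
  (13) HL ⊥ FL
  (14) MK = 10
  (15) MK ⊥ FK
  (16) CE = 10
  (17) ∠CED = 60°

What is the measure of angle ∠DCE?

Step 1: By the law of cosines on triangle CED: CD² = 10² + 10² − 2·10·10·cos(60°) = 100, so CD = 10.
Step 2: By the inverse law of cosines on triangle DCE: cos(∠DCE) = (10² + 10² − 10²) / (2·10·10) = 100/200 = 0.5, so ∠DCE = 60°.

Therefore, the measure of angle ∠DCE = 60°.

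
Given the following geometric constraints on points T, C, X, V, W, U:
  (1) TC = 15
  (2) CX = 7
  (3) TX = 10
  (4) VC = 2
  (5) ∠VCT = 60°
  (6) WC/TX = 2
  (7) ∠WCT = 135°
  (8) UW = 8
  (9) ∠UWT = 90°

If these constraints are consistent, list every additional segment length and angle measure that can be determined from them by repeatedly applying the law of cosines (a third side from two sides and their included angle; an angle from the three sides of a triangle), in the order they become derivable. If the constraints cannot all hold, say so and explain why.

The constraints are consistent. Derivable facts, in order:
After 1 step:
- TV = √199
- TW ≈ 32.39
- ∠CTX = 23.07°
- ∠CXT = 122.88°
- ∠TCX = 34.05°
After 2 steps:
- TU ≈ 33.37
- ∠CTV = 7.05°
- ∠CTW = 25.89°
- ∠CVT = 112.95°
- ∠CWT = 19.11°
After 3 steps:
- ∠TUW = 76.13°
- ∠UTW = 13.87°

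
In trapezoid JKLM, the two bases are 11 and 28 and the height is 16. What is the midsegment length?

The midsegment (median) of a trapezoid connects the midpoints of the non-parallel sides.
Its length is the average of the two bases: (11 + 28) / 2 = 39/2.

39/2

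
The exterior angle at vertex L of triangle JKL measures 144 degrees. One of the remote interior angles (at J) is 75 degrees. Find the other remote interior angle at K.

The exterior angle theorem states that an exterior angle equals the sum of the two non-adjacent interior angles.
So 144 = 75 + angle K, which gives angle K = 144 - 75 = 69 degrees.

69 degrees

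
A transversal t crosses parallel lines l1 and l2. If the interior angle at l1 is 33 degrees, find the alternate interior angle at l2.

Alternate interior angles are equal: 33 degrees.

33 degrees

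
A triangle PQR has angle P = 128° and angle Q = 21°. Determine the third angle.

Let angle R = x. Then 128 + 21 + x = 180.
x = 180 - 149 = 31 degrees.

31 degrees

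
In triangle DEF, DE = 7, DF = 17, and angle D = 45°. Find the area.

Area = (1/2)(7)(17) sin(45°) = (1/2)(7)(17)(sqrt(2)/2) = 119*sqrt(2)/4

119*sqrt(2)/4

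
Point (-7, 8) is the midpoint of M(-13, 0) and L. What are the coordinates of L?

Using the midpoint formula: M = ((x1 + x2)/2, (y1 + y2)/2)
We know M = (-7, 8) and M = (-13, 0)
For x: -7 = (-13 + x2)/2, so x2 = 2*-7 - -13 = -1
For y: 8 = (0 + y2)/2, so y2 = 2*8 - 0 = 16
L = (-1, 16)

(-1, 16)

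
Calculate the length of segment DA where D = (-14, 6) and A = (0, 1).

d = sqrt((0 - -14)^2 + (1 - 6)^2)
d = sqrt(14^2 + -5^2)
d = sqrt(196 + 25)
d = sqrt(221)

sqrt(221)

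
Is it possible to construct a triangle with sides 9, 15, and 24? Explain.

Check the triangle inequality: 9 + 15 = 24 ≤ 24.
Since the sum of two sides does not exceed the third, no triangle can be formed.

No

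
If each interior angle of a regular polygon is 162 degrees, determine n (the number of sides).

The exterior angle is the supplement of the interior angle: 180 - 162 = 18 degrees.
Since the exterior angles of any convex polygon sum to 360 degrees, the number of sides is 360 / 18 = 20.

20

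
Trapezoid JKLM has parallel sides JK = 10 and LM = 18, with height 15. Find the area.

Area of a trapezoid = (base1 + base2) * height / 2
Area = (10 + 18) * 15 / 2
Area = 28 * 15 / 2
Area = 420 / 2
Area = 210

210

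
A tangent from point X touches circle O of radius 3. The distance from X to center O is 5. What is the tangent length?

tangent = √(d² - r²) = √(5² - 3²) = √(25 - 9) = √16 = 4

4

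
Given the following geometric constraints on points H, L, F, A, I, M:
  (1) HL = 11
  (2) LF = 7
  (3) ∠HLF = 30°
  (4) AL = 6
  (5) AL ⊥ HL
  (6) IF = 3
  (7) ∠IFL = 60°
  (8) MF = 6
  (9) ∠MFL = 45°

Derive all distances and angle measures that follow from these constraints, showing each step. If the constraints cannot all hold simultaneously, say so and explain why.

The constraints are consistent.

Step 1: From HL = 11, LF = 7, and ∠HLF = 30°, by the law of cosines:
  HF² = HL² + LF² - 2·HL·LF·cos(30°) = 121 + 49 - 133.4 = 36.63
  HF ≈ 6.05

Step 2: From HL = 11, LA = 6, and ∠HLA = 90°, by the law of cosines:
  HA² = HL² + LA² - 2·HL·LA·cos(90°) = 121 + 36 - 0 = 157
  HA = √157

Step 3: From LF = 7, FI = 3, and ∠LFI = 60°, by the law of cosines:
  LI² = LF² + FI² - 2·LF·FI·cos(60°) = 49 + 9 - 21 = 37
  LI = √37

Step 4: From LF = 7, FM = 6, and ∠LFM = 45°, by the law of cosines:
  LM² = LF² + FM² - 2·LF·FM·cos(45°) = 49 + 36 - 59.4 = 25.6
  LM ≈ 5.06

Step 5: From HA = √157, HL = 11, AL = 6, by the inverse law of cosines:
  cos(∠AHL) = (HA² + HL² - AL²) / (2·HA·HL)
  ∠AHL = 28.61°

Step 6: From HF = 6.05, HL = 11, FL = 7, by the inverse law of cosines:
  cos(∠FHL) = (HF² + HL² - FL²) / (2·HF·HL)
  ∠FHL = 35.33°

Step 7: From LF = 7, LI = √37, FI = 3, by the inverse law of cosines:
  cos(∠FLI) = (LF² + LI² - FI²) / (2·LF·LI)
  ∠FLI = 25.28°

Step 8: From LF = 7, LM = 5.06, FM = 6, by the inverse law of cosines:
  cos(∠FLM) = (LF² + LM² - FM²) / (2·LF·LM)
  ∠FLM = 56.98°

Step 9: From FH = 6.05, FL = 7, HL = 11, by the inverse law of cosines:
  cos(∠HFL) = (FH² + FL² - HL²) / (2·FH·FL)
  ∠HFL = 114.67°

Step 10: From AH = √157, AL = 6, HL = 11, by the inverse law of cosines:
  cos(∠HAL) = (AH² + AL² - HL²) / (2·AH·AL)
  ∠HAL = 61.39°

Step 11: From IF = 3, IL = √37, FL = 7, by the inverse law of cosines:
  cos(∠FIL) = (IF² + IL² - FL²) / (2·IF·IL)
  ∠FIL = 94.72°

Step 12: From MF = 6, ML = 5.06, FL = 7, by the inverse law of cosines:
  cos(∠FML) = (MF² + ML² - FL²) / (2·MF·ML)
  ∠FML = 78.02°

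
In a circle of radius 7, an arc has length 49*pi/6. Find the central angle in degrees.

Arc length L = 2πr × θ/360, so θ = 360L / (2πr).
θ = 360 × 49*pi/6 / (2π × 7)
θ = 210°
θ = 210°

210°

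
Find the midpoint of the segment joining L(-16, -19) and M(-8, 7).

The midpoint is the average of the coordinates:
x: (-16 + -8)/2 = -12
y: (-19 + 7)/2 = -6
Midpoint = (-12, -6)

(-12, -6)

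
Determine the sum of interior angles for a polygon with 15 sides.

The sum of interior angles of an n-sided polygon is (n - 2) * 180.
For n = 15: (15 - 2) * 180 = 13 * 180 = 2340 degrees.

2340 degrees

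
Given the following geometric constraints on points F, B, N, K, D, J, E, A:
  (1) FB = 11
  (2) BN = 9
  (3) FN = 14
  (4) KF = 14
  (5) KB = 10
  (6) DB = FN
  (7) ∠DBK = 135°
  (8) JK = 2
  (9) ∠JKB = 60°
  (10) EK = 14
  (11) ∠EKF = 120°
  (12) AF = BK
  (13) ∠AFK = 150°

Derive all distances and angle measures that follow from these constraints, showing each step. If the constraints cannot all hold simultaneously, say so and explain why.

The constraints are consistent.

From the given relations:
  DB = FN = 14
  AF = BK = 10

Step 1: From FK = 14, KE = 14, and ∠FKE = 120°, by the law of cosines:
  FE² = FK² + KE² - 2·FK·KE·cos(120°) = 196 + 196 + 196 = 588
  FE = 14·√3

Step 2: From BK = 10, KJ = 2, and ∠BKJ = 60°, by the law of cosines:
  BJ² = BK² + KJ² - 2·BK·KJ·cos(60°) = 100 + 4 - 20 = 84
  BJ = 2·√21

Step 3: From KB = 10, BD = 14, and ∠KBD = 135°, by the law of cosines:
  KD² = KB² + BD² - 2·KB·BD·cos(135°) = 100 + 196 + 198 = 494
  KD ≈ 22.23

Step 4: From KF = 14, FA = 10, and ∠KFA = 150°, by the law of cosines:
  KA² = KF² + FA² - 2·KF·FA·cos(150°) = 196 + 100 + 242.5 = 538.5
  KA ≈ 23.21

Step 5: From FB = 11, FK = 14, BK = 10, by the inverse law of cosines:
  cos(∠BFK) = (FB² + FK² - BK²) / (2·FB·FK)
  ∠BFK = 45.21°

Step 6: From FB = 11, FN = 14, BN = 9, by the inverse law of cosines:
  cos(∠BFN) = (FB² + FN² - BN²) / (2·FB·FN)
  ∠BFN = 39.98°

Step 7: From BF = 11, BK = 10, FK = 14, by the inverse law of cosines:
  cos(∠FBK) = (BF² + BK² - FK²) / (2·BF·BK)
  ∠FBK = 83.48°

Step 8: From BF = 11, BN = 9, FN = 14, by the inverse law of cosines:
  cos(∠FBN) = (BF² + BN² - FN²) / (2·BF·BN)
  ∠FBN = 88.26°

Step 9: From NB = 9, NF = 14, BF = 11, by the inverse law of cosines:
  cos(∠BNF) = (NB² + NF² - BF²) / (2·NB·NF)
  ∠BNF = 51.75°

Step 10: From KB = 10, KF = 14, BF = 11, by the inverse law of cosines:
  cos(∠BKF) = (KB² + KF² - BF²) / (2·KB·KF)
  ∠BKF = 51.32°

Step 11: From FE = 14·√3, FK = 14, EK = 14, by the inverse law of cosines:
  cos(∠EFK) = (FE² + FK² - EK²) / (2·FE·FK)
  ∠EFK = 30°

Step 12: From BJ = 2·√21, BK = 10, JK = 2, by the inverse law of cosines:
  cos(∠JBK) = (BJ² + BK² - JK²) / (2·BJ·BK)
  ∠JBK = 10.89°

Step 13: From KA = 23.21, KF = 14, AF = 10, by the inverse law of cosines:
  cos(∠AKF) = (KA² + KF² - AF²) / (2·KA·KF)
  ∠AKF = 12.44°

Step 14: From KB = 10, KD = 22.23, BD = 14, by the inverse law of cosines:
  cos(∠BKD) = (KB² + KD² - BD²) / (2·KB·KD)
  ∠BKD = 26.45°

Step 15: From DB = 14, DK = 22.23, BK = 10, by the inverse law of cosines:
  cos(∠BDK) = (DB² + DK² - BK²) / (2·DB·DK)
  ∠BDK = 18.55°

Step 16: From JB = 2·√21, JK = 2, BK = 10, by the inverse law of cosines:
  cos(∠BJK) = (JB² + JK² - BK²) / (2·JB·JK)
  ∠BJK = 109.11°

Step 17: From EF = 14·√3, EK = 14, FK = 14, by the inverse law of cosines:
  cos(∠FEK) = (EF² + EK² - FK²) / (2·EF·EK)
  ∠FEK = 30°

Step 18: From AF = 10, AK = 23.21, FK = 14, by the inverse law of cosines:
  cos(∠FAK) = (AF² + AK² - FK²) / (2·AF·AK)
  ∠FAK = 17.56°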